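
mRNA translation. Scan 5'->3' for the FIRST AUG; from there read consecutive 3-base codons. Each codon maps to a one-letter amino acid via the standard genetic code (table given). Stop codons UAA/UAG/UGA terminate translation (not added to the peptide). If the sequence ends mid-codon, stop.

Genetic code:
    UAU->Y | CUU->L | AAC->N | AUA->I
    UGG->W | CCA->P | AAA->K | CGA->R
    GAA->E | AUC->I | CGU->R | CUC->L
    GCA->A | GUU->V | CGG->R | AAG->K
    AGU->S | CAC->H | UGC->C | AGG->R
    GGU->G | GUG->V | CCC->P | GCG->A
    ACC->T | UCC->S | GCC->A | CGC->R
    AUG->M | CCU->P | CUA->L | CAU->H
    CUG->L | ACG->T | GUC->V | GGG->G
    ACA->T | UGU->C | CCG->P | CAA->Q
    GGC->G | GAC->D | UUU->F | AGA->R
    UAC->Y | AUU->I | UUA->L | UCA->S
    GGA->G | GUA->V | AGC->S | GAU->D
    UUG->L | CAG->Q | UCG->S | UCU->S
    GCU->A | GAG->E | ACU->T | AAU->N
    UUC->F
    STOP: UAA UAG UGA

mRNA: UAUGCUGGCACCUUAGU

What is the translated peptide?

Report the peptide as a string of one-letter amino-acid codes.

Answer: MLAP

Derivation:
start AUG at pos 1
pos 1: AUG -> M; peptide=M
pos 4: CUG -> L; peptide=ML
pos 7: GCA -> A; peptide=MLA
pos 10: CCU -> P; peptide=MLAP
pos 13: UAG -> STOP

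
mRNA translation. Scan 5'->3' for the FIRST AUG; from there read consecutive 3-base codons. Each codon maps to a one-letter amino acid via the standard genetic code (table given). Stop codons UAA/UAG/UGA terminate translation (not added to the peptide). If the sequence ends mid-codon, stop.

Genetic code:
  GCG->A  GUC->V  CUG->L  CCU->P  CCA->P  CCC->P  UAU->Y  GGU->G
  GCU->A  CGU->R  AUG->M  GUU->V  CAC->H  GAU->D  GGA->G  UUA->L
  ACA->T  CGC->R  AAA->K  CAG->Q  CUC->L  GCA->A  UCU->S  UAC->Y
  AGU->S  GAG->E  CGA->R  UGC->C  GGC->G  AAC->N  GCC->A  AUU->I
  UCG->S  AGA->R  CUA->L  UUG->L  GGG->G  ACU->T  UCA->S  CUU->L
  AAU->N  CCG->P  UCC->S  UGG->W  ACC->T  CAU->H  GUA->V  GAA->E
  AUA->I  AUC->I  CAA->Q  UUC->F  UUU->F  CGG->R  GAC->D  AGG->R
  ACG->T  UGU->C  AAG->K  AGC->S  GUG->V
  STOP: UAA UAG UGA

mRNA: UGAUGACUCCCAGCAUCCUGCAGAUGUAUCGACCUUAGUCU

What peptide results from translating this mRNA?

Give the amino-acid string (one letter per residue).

start AUG at pos 2
pos 2: AUG -> M; peptide=M
pos 5: ACU -> T; peptide=MT
pos 8: CCC -> P; peptide=MTP
pos 11: AGC -> S; peptide=MTPS
pos 14: AUC -> I; peptide=MTPSI
pos 17: CUG -> L; peptide=MTPSIL
pos 20: CAG -> Q; peptide=MTPSILQ
pos 23: AUG -> M; peptide=MTPSILQM
pos 26: UAU -> Y; peptide=MTPSILQMY
pos 29: CGA -> R; peptide=MTPSILQMYR
pos 32: CCU -> P; peptide=MTPSILQMYRP
pos 35: UAG -> STOP

Answer: MTPSILQMYRP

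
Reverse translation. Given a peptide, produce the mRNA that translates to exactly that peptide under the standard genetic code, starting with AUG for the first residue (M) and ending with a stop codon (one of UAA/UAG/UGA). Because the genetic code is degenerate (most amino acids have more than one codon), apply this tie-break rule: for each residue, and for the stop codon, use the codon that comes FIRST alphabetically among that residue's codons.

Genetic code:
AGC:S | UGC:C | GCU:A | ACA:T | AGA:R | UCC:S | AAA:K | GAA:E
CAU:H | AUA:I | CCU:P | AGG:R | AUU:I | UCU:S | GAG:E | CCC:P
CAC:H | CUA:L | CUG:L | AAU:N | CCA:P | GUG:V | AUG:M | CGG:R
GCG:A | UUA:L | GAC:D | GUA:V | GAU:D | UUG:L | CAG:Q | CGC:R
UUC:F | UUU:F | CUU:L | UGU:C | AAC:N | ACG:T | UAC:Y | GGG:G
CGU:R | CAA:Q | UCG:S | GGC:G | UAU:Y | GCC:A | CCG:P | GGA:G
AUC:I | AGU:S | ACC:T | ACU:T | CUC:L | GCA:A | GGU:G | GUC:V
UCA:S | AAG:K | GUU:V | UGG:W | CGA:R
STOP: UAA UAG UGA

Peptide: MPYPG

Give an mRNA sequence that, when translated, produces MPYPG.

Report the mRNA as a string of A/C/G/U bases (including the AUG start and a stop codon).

Answer: mRNA: AUGCCAUACCCAGGAUAA

Derivation:
residue 1: M -> AUG (start codon)
residue 2: P codons sorted = CCA,CCC,CCG,CCU -> pick first = CCA
residue 3: Y codons sorted = UAC,UAU -> pick first = UAC
residue 4: P codons sorted = CCA,CCC,CCG,CCU -> pick first = CCA
residue 5: G codons sorted = GGA,GGC,GGG,GGU -> pick first = GGA
terminator: stop codons sorted = UAA,UAG,UGA -> pick first = UAA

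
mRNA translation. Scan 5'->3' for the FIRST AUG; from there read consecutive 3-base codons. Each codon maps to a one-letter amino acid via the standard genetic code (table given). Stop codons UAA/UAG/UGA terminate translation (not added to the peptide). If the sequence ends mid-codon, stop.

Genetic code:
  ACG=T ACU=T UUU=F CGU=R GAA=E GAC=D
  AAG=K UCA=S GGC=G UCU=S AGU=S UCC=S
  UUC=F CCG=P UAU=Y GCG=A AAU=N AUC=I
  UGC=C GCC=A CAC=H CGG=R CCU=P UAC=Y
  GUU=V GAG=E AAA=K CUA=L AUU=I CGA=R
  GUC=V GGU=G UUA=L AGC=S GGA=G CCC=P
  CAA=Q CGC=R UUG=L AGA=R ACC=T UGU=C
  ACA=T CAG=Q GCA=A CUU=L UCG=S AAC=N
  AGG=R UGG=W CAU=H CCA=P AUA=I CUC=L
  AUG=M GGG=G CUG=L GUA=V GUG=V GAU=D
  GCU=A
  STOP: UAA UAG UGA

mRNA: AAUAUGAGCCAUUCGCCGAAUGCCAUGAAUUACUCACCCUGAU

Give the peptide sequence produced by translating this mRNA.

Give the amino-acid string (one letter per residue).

Answer: MSHSPNAMNYSP

Derivation:
start AUG at pos 3
pos 3: AUG -> M; peptide=M
pos 6: AGC -> S; peptide=MS
pos 9: CAU -> H; peptide=MSH
pos 12: UCG -> S; peptide=MSHS
pos 15: CCG -> P; peptide=MSHSP
pos 18: AAU -> N; peptide=MSHSPN
pos 21: GCC -> A; peptide=MSHSPNA
pos 24: AUG -> M; peptide=MSHSPNAM
pos 27: AAU -> N; peptide=MSHSPNAMN
pos 30: UAC -> Y; peptide=MSHSPNAMNY
pos 33: UCA -> S; peptide=MSHSPNAMNYS
pos 36: CCC -> P; peptide=MSHSPNAMNYSP
pos 39: UGA -> STOP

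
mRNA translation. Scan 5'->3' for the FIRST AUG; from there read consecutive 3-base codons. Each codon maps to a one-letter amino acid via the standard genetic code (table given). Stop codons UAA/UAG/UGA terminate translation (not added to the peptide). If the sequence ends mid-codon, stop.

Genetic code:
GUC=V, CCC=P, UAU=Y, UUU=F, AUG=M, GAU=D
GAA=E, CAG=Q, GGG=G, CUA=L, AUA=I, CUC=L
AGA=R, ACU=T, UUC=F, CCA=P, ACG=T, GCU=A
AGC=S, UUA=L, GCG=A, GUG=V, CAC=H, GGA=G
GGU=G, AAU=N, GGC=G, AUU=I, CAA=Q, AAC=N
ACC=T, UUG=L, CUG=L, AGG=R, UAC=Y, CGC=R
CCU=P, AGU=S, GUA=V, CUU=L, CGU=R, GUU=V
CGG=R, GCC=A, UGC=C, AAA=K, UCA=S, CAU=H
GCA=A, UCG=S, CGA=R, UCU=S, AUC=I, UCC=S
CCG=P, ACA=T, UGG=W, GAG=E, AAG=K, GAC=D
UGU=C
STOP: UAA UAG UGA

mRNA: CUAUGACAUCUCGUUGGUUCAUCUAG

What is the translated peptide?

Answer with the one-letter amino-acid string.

Answer: MTSRWFI

Derivation:
start AUG at pos 2
pos 2: AUG -> M; peptide=M
pos 5: ACA -> T; peptide=MT
pos 8: UCU -> S; peptide=MTS
pos 11: CGU -> R; peptide=MTSR
pos 14: UGG -> W; peptide=MTSRW
pos 17: UUC -> F; peptide=MTSRWF
pos 20: AUC -> I; peptide=MTSRWFI
pos 23: UAG -> STOP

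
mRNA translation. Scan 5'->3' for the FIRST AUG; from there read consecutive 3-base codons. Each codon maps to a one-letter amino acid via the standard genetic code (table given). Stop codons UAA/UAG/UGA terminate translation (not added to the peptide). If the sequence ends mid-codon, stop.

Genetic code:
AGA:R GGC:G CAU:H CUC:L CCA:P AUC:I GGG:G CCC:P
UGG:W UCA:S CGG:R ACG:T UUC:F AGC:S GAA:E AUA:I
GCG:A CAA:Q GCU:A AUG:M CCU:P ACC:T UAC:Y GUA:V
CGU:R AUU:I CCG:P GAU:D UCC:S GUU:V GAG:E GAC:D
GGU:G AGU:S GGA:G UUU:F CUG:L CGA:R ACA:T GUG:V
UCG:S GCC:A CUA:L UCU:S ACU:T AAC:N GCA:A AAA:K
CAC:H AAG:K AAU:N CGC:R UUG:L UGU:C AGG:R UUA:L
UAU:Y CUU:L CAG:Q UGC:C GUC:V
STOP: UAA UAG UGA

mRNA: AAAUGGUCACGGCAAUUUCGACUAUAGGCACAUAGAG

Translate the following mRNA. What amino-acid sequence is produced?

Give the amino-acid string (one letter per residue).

start AUG at pos 2
pos 2: AUG -> M; peptide=M
pos 5: GUC -> V; peptide=MV
pos 8: ACG -> T; peptide=MVT
pos 11: GCA -> A; peptide=MVTA
pos 14: AUU -> I; peptide=MVTAI
pos 17: UCG -> S; peptide=MVTAIS
pos 20: ACU -> T; peptide=MVTAIST
pos 23: AUA -> I; peptide=MVTAISTI
pos 26: GGC -> G; peptide=MVTAISTIG
pos 29: ACA -> T; peptide=MVTAISTIGT
pos 32: UAG -> STOP

Answer: MVTAISTIGT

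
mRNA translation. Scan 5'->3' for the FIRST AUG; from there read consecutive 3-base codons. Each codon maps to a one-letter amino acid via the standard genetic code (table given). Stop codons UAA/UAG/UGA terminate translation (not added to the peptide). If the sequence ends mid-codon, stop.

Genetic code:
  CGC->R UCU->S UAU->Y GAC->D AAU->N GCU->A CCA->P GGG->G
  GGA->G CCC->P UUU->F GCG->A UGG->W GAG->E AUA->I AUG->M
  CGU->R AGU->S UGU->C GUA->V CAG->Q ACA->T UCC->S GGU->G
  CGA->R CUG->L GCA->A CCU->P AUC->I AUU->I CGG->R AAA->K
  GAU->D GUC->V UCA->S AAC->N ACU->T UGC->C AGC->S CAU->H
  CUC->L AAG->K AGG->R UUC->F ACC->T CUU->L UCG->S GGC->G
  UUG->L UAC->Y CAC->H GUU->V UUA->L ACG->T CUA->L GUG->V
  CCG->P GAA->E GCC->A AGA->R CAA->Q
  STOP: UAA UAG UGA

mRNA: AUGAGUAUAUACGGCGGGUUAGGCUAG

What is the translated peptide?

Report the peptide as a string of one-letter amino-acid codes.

Answer: MSIYGGLG

Derivation:
start AUG at pos 0
pos 0: AUG -> M; peptide=M
pos 3: AGU -> S; peptide=MS
pos 6: AUA -> I; peptide=MSI
pos 9: UAC -> Y; peptide=MSIY
pos 12: GGC -> G; peptide=MSIYG
pos 15: GGG -> G; peptide=MSIYGG
pos 18: UUA -> L; peptide=MSIYGGL
pos 21: GGC -> G; peptide=MSIYGGLG
pos 24: UAG -> STOP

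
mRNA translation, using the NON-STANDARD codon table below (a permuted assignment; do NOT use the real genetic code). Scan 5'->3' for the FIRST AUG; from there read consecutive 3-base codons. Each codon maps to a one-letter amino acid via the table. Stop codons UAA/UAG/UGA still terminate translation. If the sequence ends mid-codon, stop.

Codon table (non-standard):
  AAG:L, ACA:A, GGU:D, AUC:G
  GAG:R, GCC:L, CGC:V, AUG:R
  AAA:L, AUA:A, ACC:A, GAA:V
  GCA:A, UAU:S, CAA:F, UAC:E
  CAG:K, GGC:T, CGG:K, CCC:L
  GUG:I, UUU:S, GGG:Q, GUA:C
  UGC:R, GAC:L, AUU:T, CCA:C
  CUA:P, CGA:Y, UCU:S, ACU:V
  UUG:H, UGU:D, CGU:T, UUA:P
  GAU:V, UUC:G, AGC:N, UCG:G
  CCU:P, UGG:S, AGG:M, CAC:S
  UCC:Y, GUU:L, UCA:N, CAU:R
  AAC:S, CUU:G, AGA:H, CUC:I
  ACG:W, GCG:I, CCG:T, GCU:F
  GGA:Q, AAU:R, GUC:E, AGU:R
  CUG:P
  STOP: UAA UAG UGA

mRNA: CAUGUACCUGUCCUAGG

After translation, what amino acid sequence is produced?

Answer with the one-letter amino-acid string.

start AUG at pos 1
pos 1: AUG -> R; peptide=R
pos 4: UAC -> E; peptide=RE
pos 7: CUG -> P; peptide=REP
pos 10: UCC -> Y; peptide=REPY
pos 13: UAG -> STOP

Answer: REPY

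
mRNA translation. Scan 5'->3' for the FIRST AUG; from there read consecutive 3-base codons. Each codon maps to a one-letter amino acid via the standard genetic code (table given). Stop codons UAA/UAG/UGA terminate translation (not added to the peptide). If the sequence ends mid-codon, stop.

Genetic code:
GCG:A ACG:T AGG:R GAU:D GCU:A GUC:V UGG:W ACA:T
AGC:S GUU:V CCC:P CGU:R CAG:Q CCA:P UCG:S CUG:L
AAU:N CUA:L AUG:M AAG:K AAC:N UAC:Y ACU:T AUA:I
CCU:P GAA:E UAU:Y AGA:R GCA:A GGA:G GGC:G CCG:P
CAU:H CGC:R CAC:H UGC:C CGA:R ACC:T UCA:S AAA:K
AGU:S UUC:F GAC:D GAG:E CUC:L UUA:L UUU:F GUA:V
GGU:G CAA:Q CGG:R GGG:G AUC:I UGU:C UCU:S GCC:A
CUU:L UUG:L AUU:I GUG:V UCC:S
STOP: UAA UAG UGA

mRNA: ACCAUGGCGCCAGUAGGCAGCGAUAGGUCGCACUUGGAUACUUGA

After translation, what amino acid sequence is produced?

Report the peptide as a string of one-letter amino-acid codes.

Answer: MAPVGSDRSHLDT

Derivation:
start AUG at pos 3
pos 3: AUG -> M; peptide=M
pos 6: GCG -> A; peptide=MA
pos 9: CCA -> P; peptide=MAP
pos 12: GUA -> V; peptide=MAPV
pos 15: GGC -> G; peptide=MAPVG
pos 18: AGC -> S; peptide=MAPVGS
pos 21: GAU -> D; peptide=MAPVGSD
pos 24: AGG -> R; peptide=MAPVGSDR
pos 27: UCG -> S; peptide=MAPVGSDRS
pos 30: CAC -> H; peptide=MAPVGSDRSH
pos 33: UUG -> L; peptide=MAPVGSDRSHL
pos 36: GAU -> D; peptide=MAPVGSDRSHLD
pos 39: ACU -> T; peptide=MAPVGSDRSHLDT
pos 42: UGA -> STOP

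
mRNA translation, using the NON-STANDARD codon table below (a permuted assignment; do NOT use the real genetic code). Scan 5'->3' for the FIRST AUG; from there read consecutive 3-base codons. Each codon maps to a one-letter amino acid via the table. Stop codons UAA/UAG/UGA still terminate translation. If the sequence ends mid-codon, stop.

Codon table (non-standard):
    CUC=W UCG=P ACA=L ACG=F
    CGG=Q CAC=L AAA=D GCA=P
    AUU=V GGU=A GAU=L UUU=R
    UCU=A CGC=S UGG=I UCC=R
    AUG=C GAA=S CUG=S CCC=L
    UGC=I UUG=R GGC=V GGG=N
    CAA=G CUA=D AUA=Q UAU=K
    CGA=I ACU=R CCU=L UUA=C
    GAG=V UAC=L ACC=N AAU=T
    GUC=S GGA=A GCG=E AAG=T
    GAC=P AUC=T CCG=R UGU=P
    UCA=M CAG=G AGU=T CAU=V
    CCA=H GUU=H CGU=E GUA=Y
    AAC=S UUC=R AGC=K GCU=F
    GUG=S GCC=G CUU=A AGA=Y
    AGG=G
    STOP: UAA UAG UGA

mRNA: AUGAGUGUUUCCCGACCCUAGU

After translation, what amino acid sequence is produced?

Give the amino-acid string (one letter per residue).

Answer: CTHRIL

Derivation:
start AUG at pos 0
pos 0: AUG -> C; peptide=C
pos 3: AGU -> T; peptide=CT
pos 6: GUU -> H; peptide=CTH
pos 9: UCC -> R; peptide=CTHR
pos 12: CGA -> I; peptide=CTHRI
pos 15: CCC -> L; peptide=CTHRIL
pos 18: UAG -> STOP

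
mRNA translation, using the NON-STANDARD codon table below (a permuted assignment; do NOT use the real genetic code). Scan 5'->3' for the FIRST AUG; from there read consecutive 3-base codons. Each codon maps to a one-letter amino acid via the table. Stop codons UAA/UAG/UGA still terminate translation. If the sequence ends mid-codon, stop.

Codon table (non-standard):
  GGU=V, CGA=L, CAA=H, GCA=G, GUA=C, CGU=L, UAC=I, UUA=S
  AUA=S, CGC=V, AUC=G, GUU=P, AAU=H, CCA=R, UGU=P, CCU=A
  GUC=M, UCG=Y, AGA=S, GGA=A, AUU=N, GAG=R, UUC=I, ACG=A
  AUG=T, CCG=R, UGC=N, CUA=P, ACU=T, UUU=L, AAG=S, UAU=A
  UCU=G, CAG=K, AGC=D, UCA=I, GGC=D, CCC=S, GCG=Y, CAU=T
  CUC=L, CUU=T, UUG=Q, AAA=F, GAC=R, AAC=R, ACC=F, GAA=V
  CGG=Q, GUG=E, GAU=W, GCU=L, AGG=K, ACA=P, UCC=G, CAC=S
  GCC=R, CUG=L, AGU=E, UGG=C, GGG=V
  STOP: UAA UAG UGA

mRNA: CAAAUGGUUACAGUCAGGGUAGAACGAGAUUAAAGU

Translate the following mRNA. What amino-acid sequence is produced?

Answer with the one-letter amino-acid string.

Answer: TPPMKCVLW

Derivation:
start AUG at pos 3
pos 3: AUG -> T; peptide=T
pos 6: GUU -> P; peptide=TP
pos 9: ACA -> P; peptide=TPP
pos 12: GUC -> M; peptide=TPPM
pos 15: AGG -> K; peptide=TPPMK
pos 18: GUA -> C; peptide=TPPMKC
pos 21: GAA -> V; peptide=TPPMKCV
pos 24: CGA -> L; peptide=TPPMKCVL
pos 27: GAU -> W; peptide=TPPMKCVLW
pos 30: UAA -> STOP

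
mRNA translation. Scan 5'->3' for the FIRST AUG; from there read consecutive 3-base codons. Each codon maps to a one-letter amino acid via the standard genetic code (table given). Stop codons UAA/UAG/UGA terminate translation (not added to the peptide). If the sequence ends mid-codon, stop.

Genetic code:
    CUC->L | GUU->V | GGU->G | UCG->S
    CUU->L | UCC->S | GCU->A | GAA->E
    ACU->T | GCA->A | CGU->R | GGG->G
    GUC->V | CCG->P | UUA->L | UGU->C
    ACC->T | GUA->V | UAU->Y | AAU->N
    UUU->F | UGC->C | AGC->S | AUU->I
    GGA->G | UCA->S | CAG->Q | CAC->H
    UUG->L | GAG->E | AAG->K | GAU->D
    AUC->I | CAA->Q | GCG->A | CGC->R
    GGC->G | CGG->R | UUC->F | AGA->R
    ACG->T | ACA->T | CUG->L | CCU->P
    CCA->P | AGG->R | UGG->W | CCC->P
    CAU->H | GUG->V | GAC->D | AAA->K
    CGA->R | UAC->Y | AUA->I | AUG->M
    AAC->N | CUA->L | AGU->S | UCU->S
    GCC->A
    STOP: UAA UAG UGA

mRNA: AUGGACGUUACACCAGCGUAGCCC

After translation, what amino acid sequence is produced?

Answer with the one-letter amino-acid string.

Answer: MDVTPA

Derivation:
start AUG at pos 0
pos 0: AUG -> M; peptide=M
pos 3: GAC -> D; peptide=MD
pos 6: GUU -> V; peptide=MDV
pos 9: ACA -> T; peptide=MDVT
pos 12: CCA -> P; peptide=MDVTP
pos 15: GCG -> A; peptide=MDVTPA
pos 18: UAG -> STOP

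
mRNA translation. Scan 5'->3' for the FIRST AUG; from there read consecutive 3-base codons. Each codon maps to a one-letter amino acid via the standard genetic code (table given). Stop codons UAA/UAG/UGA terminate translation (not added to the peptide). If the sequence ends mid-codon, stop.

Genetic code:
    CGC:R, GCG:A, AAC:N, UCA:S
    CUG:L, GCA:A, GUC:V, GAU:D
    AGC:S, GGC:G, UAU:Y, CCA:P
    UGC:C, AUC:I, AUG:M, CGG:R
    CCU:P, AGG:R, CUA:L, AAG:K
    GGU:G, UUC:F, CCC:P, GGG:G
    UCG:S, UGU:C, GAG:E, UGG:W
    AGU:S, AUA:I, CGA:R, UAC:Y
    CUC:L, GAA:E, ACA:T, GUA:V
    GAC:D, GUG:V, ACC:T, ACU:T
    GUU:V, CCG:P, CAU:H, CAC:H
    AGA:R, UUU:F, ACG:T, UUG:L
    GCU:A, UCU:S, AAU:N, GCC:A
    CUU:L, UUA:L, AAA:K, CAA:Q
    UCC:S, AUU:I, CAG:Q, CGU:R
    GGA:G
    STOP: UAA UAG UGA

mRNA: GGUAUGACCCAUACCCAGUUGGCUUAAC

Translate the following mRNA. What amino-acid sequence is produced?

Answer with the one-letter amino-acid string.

start AUG at pos 3
pos 3: AUG -> M; peptide=M
pos 6: ACC -> T; peptide=MT
pos 9: CAU -> H; peptide=MTH
pos 12: ACC -> T; peptide=MTHT
pos 15: CAG -> Q; peptide=MTHTQ
pos 18: UUG -> L; peptide=MTHTQL
pos 21: GCU -> A; peptide=MTHTQLA
pos 24: UAA -> STOP

Answer: MTHTQLA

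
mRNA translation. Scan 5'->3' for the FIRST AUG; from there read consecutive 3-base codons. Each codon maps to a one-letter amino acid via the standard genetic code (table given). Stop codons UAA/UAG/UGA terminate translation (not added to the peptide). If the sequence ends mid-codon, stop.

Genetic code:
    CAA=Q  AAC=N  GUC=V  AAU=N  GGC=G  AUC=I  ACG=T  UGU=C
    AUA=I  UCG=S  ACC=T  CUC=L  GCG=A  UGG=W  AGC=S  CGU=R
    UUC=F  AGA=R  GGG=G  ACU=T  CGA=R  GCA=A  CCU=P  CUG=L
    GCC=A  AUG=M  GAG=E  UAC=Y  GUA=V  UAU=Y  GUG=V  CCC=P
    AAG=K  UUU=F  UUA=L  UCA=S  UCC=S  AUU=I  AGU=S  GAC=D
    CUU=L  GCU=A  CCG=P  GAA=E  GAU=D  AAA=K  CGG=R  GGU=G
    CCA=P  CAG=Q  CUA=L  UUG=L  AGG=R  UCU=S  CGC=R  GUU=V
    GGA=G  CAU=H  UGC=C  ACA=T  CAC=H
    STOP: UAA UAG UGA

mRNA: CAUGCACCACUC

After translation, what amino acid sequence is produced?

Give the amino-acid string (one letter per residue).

start AUG at pos 1
pos 1: AUG -> M; peptide=M
pos 4: CAC -> H; peptide=MH
pos 7: CAC -> H; peptide=MHH
pos 10: only 2 nt remain (<3), stop (end of mRNA)

Answer: MHH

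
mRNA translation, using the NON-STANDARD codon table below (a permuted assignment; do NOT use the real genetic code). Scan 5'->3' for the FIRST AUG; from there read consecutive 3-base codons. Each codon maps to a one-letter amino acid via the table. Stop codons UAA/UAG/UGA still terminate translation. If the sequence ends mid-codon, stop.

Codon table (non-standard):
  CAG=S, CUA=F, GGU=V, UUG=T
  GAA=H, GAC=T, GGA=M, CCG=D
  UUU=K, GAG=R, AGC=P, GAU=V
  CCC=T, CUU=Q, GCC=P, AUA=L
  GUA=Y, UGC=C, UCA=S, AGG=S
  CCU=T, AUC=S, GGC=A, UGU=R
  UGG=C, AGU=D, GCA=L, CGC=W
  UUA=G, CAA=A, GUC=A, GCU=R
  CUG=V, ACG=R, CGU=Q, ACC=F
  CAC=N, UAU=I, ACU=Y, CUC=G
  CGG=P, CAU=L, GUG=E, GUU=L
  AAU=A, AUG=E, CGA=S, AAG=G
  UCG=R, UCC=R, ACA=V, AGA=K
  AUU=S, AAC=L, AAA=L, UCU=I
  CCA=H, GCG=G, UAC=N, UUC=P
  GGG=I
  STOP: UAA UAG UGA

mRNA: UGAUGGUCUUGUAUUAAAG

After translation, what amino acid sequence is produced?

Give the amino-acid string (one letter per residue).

Answer: EATI

Derivation:
start AUG at pos 2
pos 2: AUG -> E; peptide=E
pos 5: GUC -> A; peptide=EA
pos 8: UUG -> T; peptide=EAT
pos 11: UAU -> I; peptide=EATI
pos 14: UAA -> STOP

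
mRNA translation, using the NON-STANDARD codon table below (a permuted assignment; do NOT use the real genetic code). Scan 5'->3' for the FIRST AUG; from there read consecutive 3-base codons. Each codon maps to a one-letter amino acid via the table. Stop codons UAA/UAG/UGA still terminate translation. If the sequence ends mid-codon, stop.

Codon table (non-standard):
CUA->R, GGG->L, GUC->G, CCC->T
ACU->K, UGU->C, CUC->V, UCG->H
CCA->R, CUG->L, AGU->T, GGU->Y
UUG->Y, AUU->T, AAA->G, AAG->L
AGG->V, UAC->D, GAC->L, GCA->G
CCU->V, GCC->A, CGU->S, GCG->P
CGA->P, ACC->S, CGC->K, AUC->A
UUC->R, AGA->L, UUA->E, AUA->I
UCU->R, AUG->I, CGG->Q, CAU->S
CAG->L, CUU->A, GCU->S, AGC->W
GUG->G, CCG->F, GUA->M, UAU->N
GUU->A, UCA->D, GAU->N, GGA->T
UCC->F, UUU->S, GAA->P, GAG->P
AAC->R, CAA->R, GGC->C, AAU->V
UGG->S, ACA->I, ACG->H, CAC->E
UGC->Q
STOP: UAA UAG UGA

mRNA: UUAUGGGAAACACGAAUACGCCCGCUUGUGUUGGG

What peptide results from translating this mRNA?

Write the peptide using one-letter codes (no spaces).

start AUG at pos 2
pos 2: AUG -> I; peptide=I
pos 5: GGA -> T; peptide=IT
pos 8: AAC -> R; peptide=ITR
pos 11: ACG -> H; peptide=ITRH
pos 14: AAU -> V; peptide=ITRHV
pos 17: ACG -> H; peptide=ITRHVH
pos 20: CCC -> T; peptide=ITRHVHT
pos 23: GCU -> S; peptide=ITRHVHTS
pos 26: UGU -> C; peptide=ITRHVHTSC
pos 29: GUU -> A; peptide=ITRHVHTSCA
pos 32: GGG -> L; peptide=ITRHVHTSCAL
pos 35: only 0 nt remain (<3), stop (end of mRNA)

Answer: ITRHVHTSCAL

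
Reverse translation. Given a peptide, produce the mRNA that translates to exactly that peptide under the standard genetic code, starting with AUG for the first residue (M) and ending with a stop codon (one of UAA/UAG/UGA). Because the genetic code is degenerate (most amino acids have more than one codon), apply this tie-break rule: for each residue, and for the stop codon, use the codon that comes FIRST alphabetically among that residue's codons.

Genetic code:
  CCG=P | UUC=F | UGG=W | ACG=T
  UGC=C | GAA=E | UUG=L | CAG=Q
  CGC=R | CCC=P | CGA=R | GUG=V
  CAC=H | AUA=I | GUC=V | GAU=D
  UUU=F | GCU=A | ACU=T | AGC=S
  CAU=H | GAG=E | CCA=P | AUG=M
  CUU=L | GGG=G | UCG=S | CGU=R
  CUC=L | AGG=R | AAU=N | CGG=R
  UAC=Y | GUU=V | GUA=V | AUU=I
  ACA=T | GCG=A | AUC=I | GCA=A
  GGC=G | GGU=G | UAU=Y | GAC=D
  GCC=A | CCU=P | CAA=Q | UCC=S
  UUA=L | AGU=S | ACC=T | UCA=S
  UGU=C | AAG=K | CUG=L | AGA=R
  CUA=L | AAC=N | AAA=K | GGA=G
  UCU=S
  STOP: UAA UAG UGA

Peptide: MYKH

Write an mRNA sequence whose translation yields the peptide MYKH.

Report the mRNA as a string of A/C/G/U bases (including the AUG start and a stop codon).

Answer: mRNA: AUGUACAAACACUAA

Derivation:
residue 1: M -> AUG (start codon)
residue 2: Y codons sorted = UAC,UAU -> pick first = UAC
residue 3: K codons sorted = AAA,AAG -> pick first = AAA
residue 4: H codons sorted = CAC,CAU -> pick first = CAC
terminator: stop codons sorted = UAA,UAG,UGA -> pick first = UAA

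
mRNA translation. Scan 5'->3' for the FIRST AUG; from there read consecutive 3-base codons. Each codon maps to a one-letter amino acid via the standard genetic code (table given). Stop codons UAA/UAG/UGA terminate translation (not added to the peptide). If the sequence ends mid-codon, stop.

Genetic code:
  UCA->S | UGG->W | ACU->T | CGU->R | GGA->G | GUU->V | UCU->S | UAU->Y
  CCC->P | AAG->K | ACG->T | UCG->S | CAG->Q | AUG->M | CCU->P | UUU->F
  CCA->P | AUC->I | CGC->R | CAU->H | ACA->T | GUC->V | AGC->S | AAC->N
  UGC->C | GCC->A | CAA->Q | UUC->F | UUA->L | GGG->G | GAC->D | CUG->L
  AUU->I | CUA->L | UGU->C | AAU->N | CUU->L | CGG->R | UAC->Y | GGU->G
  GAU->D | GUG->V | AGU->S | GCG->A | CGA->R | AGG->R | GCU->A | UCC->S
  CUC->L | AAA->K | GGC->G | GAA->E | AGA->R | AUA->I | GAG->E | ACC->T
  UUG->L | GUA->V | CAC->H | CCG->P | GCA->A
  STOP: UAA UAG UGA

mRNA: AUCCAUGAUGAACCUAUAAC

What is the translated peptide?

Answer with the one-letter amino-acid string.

start AUG at pos 4
pos 4: AUG -> M; peptide=M
pos 7: AUG -> M; peptide=MM
pos 10: AAC -> N; peptide=MMN
pos 13: CUA -> L; peptide=MMNL
pos 16: UAA -> STOP

Answer: MMNL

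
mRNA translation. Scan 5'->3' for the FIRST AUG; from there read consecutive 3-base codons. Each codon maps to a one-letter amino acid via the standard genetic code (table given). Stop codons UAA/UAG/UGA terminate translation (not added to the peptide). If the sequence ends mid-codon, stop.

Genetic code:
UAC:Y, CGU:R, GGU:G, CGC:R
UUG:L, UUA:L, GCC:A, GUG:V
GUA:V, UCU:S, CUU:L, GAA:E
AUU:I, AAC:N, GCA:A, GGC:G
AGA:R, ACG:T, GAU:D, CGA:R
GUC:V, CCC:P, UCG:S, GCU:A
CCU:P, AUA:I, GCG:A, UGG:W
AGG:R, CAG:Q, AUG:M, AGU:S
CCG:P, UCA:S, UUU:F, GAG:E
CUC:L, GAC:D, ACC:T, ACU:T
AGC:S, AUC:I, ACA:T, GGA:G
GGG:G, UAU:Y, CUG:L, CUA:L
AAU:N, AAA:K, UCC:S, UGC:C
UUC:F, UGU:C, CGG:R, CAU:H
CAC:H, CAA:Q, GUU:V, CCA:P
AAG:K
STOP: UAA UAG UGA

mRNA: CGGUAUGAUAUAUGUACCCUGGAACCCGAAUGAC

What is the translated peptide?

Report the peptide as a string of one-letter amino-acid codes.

start AUG at pos 4
pos 4: AUG -> M; peptide=M
pos 7: AUA -> I; peptide=MI
pos 10: UAU -> Y; peptide=MIY
pos 13: GUA -> V; peptide=MIYV
pos 16: CCC -> P; peptide=MIYVP
pos 19: UGG -> W; peptide=MIYVPW
pos 22: AAC -> N; peptide=MIYVPWN
pos 25: CCG -> P; peptide=MIYVPWNP
pos 28: AAU -> N; peptide=MIYVPWNPN
pos 31: GAC -> D; peptide=MIYVPWNPND
pos 34: only 0 nt remain (<3), stop (end of mRNA)

Answer: MIYVPWNPND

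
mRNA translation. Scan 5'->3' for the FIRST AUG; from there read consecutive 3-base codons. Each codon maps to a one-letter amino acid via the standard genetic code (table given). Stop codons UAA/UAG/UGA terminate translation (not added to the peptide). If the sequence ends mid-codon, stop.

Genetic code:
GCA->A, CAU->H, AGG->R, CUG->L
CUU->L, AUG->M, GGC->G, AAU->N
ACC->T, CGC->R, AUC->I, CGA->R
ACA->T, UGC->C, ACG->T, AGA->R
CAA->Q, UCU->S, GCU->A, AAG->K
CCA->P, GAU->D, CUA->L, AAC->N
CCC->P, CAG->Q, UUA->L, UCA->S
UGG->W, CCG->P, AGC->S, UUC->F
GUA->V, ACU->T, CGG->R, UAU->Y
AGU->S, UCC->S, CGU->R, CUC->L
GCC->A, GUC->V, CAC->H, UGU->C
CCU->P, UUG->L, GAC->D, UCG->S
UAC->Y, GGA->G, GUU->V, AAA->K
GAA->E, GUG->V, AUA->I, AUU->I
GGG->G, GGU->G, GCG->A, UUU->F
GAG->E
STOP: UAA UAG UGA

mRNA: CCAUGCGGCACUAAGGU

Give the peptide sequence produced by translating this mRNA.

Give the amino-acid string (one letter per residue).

Answer: MRH

Derivation:
start AUG at pos 2
pos 2: AUG -> M; peptide=M
pos 5: CGG -> R; peptide=MR
pos 8: CAC -> H; peptide=MRH
pos 11: UAA -> STOP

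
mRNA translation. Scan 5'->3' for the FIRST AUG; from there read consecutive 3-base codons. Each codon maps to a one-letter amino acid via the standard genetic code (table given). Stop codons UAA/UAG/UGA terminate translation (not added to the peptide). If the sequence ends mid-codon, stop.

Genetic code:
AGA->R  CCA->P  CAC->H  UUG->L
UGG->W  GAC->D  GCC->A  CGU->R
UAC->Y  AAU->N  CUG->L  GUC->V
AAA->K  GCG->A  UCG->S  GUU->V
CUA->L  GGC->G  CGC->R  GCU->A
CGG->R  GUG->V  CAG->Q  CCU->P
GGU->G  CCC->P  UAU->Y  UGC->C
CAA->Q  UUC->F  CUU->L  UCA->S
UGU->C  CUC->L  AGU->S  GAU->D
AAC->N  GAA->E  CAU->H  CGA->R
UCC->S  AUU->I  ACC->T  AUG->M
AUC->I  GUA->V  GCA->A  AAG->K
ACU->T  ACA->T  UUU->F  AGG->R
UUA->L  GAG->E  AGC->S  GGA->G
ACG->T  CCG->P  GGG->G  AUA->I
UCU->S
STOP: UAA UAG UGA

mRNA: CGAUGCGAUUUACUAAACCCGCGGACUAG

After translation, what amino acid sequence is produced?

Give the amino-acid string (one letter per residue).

start AUG at pos 2
pos 2: AUG -> M; peptide=M
pos 5: CGA -> R; peptide=MR
pos 8: UUU -> F; peptide=MRF
pos 11: ACU -> T; peptide=MRFT
pos 14: AAA -> K; peptide=MRFTK
pos 17: CCC -> P; peptide=MRFTKP
pos 20: GCG -> A; peptide=MRFTKPA
pos 23: GAC -> D; peptide=MRFTKPAD
pos 26: UAG -> STOP

Answer: MRFTKPAD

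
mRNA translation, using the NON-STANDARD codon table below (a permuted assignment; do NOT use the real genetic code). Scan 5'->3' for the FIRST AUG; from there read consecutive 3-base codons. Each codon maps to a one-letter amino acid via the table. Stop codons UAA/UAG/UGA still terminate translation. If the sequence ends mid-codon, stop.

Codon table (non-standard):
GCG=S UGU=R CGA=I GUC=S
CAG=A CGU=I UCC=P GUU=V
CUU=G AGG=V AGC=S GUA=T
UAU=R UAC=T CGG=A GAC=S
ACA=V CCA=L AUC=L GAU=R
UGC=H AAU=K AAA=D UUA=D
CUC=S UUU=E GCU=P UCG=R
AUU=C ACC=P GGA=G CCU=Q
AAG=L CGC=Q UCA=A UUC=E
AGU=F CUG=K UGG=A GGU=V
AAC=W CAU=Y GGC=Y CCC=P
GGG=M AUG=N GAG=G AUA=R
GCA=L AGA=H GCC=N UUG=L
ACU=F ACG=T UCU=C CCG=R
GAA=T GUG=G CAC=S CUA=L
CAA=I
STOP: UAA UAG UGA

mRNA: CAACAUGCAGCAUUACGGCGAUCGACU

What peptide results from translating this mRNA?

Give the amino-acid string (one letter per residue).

Answer: NAYTYRI

Derivation:
start AUG at pos 4
pos 4: AUG -> N; peptide=N
pos 7: CAG -> A; peptide=NA
pos 10: CAU -> Y; peptide=NAY
pos 13: UAC -> T; peptide=NAYT
pos 16: GGC -> Y; peptide=NAYTY
pos 19: GAU -> R; peptide=NAYTYR
pos 22: CGA -> I; peptide=NAYTYRI
pos 25: only 2 nt remain (<3), stop (end of mRNA)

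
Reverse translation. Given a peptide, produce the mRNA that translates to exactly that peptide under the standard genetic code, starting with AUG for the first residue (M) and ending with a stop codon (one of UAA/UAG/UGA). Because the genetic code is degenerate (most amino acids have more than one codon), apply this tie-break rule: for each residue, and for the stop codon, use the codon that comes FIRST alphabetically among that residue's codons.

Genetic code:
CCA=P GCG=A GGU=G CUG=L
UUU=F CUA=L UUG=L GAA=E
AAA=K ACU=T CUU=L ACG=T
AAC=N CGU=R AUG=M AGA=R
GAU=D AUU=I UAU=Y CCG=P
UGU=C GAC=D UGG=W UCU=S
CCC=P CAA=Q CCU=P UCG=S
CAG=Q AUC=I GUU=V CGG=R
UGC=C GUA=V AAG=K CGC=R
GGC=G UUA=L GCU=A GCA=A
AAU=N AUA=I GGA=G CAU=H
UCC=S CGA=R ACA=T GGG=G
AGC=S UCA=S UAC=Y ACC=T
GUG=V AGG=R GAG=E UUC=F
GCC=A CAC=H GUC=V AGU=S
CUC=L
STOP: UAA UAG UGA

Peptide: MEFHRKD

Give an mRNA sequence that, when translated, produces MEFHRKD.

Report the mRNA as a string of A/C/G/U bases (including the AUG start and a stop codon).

Answer: mRNA: AUGGAAUUCCACAGAAAAGACUAA

Derivation:
residue 1: M -> AUG (start codon)
residue 2: E codons sorted = GAA,GAG -> pick first = GAA
residue 3: F codons sorted = UUC,UUU -> pick first = UUC
residue 4: H codons sorted = CAC,CAU -> pick first = CAC
residue 5: R codons sorted = AGA,AGG,CGA,CGC,CGG,CGU -> pick first = AGA
residue 6: K codons sorted = AAA,AAG -> pick first = AAA
residue 7: D codons sorted = GAC,GAU -> pick first = GAC
terminator: stop codons sorted = UAA,UAG,UGA -> pick first = UAA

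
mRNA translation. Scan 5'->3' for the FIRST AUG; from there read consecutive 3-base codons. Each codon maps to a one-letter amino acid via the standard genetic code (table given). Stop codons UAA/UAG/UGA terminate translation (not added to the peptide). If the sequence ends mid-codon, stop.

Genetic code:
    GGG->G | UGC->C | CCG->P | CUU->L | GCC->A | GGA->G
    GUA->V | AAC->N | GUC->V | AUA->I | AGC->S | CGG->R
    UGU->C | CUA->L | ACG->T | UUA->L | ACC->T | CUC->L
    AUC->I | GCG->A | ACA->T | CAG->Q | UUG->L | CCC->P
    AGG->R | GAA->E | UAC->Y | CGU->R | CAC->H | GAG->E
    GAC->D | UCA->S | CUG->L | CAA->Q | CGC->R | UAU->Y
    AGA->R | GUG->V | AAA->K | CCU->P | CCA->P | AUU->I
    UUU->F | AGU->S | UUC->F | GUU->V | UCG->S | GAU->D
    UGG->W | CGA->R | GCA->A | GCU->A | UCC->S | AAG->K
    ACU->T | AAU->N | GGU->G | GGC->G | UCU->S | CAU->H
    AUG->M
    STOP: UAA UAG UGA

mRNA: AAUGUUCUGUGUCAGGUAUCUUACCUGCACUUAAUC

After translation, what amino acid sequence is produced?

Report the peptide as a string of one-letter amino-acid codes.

start AUG at pos 1
pos 1: AUG -> M; peptide=M
pos 4: UUC -> F; peptide=MF
pos 7: UGU -> C; peptide=MFC
pos 10: GUC -> V; peptide=MFCV
pos 13: AGG -> R; peptide=MFCVR
pos 16: UAU -> Y; peptide=MFCVRY
pos 19: CUU -> L; peptide=MFCVRYL
pos 22: ACC -> T; peptide=MFCVRYLT
pos 25: UGC -> C; peptide=MFCVRYLTC
pos 28: ACU -> T; peptide=MFCVRYLTCT
pos 31: UAA -> STOP

Answer: MFCVRYLTCT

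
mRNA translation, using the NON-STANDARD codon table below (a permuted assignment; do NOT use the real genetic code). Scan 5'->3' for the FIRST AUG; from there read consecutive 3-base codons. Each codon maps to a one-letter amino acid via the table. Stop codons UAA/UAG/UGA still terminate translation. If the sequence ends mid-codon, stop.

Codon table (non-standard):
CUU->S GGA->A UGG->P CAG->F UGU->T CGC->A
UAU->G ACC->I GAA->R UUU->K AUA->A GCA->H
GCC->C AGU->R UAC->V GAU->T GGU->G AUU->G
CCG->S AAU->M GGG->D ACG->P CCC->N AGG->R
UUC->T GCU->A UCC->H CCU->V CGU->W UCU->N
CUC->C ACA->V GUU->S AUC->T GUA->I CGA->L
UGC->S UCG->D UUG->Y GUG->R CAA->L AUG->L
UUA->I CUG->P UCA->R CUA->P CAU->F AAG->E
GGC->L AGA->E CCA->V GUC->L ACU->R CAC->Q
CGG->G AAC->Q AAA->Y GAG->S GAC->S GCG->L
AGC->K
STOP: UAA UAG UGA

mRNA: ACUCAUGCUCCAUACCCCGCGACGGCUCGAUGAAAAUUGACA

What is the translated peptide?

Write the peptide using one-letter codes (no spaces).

Answer: LCFISLGCTRM

Derivation:
start AUG at pos 4
pos 4: AUG -> L; peptide=L
pos 7: CUC -> C; peptide=LC
pos 10: CAU -> F; peptide=LCF
pos 13: ACC -> I; peptide=LCFI
pos 16: CCG -> S; peptide=LCFIS
pos 19: CGA -> L; peptide=LCFISL
pos 22: CGG -> G; peptide=LCFISLG
pos 25: CUC -> C; peptide=LCFISLGC
pos 28: GAU -> T; peptide=LCFISLGCT
pos 31: GAA -> R; peptide=LCFISLGCTR
pos 34: AAU -> M; peptide=LCFISLGCTRM
pos 37: UGA -> STOP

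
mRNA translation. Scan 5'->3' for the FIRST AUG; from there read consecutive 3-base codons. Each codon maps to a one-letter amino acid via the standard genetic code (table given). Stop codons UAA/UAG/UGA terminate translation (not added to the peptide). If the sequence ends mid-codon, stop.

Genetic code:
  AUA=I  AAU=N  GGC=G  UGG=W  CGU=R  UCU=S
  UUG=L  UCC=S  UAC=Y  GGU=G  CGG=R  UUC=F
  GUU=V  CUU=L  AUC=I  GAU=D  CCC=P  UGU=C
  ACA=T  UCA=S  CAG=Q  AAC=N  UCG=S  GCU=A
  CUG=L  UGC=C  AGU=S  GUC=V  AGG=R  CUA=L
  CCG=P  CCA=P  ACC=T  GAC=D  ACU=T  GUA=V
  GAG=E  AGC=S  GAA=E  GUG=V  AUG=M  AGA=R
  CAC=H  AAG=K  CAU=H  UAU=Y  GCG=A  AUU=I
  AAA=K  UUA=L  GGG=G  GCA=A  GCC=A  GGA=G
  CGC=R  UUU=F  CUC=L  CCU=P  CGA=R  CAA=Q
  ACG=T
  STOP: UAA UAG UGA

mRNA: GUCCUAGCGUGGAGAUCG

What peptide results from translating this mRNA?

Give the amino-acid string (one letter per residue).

no AUG start codon found

Answer: (empty: no AUG start codon)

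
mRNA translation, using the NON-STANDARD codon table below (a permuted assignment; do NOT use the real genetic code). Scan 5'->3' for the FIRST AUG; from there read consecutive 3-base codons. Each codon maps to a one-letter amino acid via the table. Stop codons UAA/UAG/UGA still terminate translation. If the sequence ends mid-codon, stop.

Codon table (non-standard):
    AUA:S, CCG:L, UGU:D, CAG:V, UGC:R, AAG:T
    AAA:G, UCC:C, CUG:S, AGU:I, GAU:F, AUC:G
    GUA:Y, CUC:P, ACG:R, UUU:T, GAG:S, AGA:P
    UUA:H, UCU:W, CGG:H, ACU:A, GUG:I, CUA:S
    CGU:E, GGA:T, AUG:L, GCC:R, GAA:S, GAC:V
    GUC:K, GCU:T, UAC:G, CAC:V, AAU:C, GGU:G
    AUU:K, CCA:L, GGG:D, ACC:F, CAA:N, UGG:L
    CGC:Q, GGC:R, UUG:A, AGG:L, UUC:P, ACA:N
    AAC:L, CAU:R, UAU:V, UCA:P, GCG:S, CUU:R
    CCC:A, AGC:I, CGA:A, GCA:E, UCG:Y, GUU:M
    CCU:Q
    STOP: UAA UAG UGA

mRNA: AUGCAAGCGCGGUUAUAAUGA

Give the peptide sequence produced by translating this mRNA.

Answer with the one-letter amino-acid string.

Answer: LNSHH

Derivation:
start AUG at pos 0
pos 0: AUG -> L; peptide=L
pos 3: CAA -> N; peptide=LN
pos 6: GCG -> S; peptide=LNS
pos 9: CGG -> H; peptide=LNSH
pos 12: UUA -> H; peptide=LNSHH
pos 15: UAA -> STOP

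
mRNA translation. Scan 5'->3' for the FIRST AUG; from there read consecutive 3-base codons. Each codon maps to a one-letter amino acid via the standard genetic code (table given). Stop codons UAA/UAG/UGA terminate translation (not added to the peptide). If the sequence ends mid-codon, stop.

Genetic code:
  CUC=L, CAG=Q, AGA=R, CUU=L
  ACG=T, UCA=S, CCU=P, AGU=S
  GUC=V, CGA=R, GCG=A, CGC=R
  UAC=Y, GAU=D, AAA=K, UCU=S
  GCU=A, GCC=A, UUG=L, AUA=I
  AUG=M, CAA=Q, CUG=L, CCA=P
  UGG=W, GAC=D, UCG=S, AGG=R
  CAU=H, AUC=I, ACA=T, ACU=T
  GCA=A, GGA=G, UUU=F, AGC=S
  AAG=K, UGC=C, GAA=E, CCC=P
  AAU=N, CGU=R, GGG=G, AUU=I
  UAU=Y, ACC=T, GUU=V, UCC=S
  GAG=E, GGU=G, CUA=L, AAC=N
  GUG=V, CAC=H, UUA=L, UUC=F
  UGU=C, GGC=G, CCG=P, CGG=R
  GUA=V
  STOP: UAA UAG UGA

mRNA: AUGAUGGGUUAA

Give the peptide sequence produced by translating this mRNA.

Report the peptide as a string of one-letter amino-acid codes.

Answer: MMG

Derivation:
start AUG at pos 0
pos 0: AUG -> M; peptide=M
pos 3: AUG -> M; peptide=MM
pos 6: GGU -> G; peptide=MMG
pos 9: UAA -> STOP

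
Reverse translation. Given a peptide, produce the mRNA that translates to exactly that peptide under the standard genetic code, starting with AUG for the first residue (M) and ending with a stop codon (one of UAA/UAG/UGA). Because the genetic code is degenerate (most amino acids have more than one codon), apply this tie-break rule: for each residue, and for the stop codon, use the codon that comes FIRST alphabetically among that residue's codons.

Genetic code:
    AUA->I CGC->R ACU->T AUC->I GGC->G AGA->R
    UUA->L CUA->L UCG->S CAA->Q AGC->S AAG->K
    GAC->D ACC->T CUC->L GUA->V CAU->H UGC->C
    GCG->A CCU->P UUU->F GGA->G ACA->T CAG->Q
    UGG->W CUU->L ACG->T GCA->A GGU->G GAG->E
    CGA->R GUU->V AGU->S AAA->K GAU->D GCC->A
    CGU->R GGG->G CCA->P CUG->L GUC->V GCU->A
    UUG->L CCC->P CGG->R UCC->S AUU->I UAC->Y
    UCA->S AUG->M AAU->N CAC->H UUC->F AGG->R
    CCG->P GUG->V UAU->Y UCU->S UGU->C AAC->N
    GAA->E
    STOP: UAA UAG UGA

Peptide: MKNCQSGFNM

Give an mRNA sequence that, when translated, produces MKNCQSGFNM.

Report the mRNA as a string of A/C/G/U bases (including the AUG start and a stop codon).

Answer: mRNA: AUGAAAAACUGCCAAAGCGGAUUCAACAUGUAA

Derivation:
residue 1: M -> AUG (start codon)
residue 2: K codons sorted = AAA,AAG -> pick first = AAA
residue 3: N codons sorted = AAC,AAU -> pick first = AAC
residue 4: C codons sorted = UGC,UGU -> pick first = UGC
residue 5: Q codons sorted = CAA,CAG -> pick first = CAA
residue 6: S codons sorted = AGC,AGU,UCA,UCC,UCG,UCU -> pick first = AGC
residue 7: G codons sorted = GGA,GGC,GGG,GGU -> pick first = GGA
residue 8: F codons sorted = UUC,UUU -> pick first = UUC
residue 9: N codons sorted = AAC,AAU -> pick first = AAC
residue 10: M -> AUG (only codon)
terminator: stop codons sorted = UAA,UAG,UGA -> pick first = UAA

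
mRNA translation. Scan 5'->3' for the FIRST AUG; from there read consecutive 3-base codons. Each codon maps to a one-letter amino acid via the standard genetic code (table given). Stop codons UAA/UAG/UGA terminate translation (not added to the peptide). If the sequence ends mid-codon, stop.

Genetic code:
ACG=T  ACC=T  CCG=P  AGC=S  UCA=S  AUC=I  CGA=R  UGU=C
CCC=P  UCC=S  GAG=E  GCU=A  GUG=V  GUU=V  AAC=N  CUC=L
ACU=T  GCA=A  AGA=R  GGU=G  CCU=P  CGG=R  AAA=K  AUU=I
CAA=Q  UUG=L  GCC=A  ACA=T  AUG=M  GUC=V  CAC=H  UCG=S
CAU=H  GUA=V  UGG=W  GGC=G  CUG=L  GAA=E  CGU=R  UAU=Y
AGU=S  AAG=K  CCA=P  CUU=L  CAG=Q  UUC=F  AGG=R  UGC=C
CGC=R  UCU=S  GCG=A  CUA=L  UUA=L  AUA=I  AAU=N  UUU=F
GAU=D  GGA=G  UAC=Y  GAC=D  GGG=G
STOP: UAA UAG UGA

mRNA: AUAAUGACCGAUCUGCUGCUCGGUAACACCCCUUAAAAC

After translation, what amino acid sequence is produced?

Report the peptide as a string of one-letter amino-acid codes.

start AUG at pos 3
pos 3: AUG -> M; peptide=M
pos 6: ACC -> T; peptide=MT
pos 9: GAU -> D; peptide=MTD
pos 12: CUG -> L; peptide=MTDL
pos 15: CUG -> L; peptide=MTDLL
pos 18: CUC -> L; peptide=MTDLLL
pos 21: GGU -> G; peptide=MTDLLLG
pos 24: AAC -> N; peptide=MTDLLLGN
pos 27: ACC -> T; peptide=MTDLLLGNT
pos 30: CCU -> P; peptide=MTDLLLGNTP
pos 33: UAA -> STOP

Answer: MTDLLLGNTP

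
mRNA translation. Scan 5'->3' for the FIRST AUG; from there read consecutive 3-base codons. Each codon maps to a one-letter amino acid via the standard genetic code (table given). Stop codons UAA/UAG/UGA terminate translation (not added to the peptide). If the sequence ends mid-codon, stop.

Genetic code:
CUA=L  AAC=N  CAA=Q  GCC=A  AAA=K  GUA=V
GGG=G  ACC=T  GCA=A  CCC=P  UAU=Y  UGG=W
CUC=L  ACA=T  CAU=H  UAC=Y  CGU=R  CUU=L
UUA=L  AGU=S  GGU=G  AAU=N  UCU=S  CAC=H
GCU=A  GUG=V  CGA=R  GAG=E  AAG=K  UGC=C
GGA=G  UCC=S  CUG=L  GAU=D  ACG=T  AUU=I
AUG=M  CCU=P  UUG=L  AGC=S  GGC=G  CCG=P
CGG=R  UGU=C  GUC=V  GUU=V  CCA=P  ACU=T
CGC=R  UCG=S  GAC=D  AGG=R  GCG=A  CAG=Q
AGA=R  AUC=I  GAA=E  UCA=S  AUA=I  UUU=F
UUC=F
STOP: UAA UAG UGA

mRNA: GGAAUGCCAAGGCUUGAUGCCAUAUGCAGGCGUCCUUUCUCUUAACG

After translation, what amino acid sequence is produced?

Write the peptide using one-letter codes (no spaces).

start AUG at pos 3
pos 3: AUG -> M; peptide=M
pos 6: CCA -> P; peptide=MP
pos 9: AGG -> R; peptide=MPR
pos 12: CUU -> L; peptide=MPRL
pos 15: GAU -> D; peptide=MPRLD
pos 18: GCC -> A; peptide=MPRLDA
pos 21: AUA -> I; peptide=MPRLDAI
pos 24: UGC -> C; peptide=MPRLDAIC
pos 27: AGG -> R; peptide=MPRLDAICR
pos 30: CGU -> R; peptide=MPRLDAICRR
pos 33: CCU -> P; peptide=MPRLDAICRRP
pos 36: UUC -> F; peptide=MPRLDAICRRPF
pos 39: UCU -> S; peptide=MPRLDAICRRPFS
pos 42: UAA -> STOP

Answer: MPRLDAICRRPFS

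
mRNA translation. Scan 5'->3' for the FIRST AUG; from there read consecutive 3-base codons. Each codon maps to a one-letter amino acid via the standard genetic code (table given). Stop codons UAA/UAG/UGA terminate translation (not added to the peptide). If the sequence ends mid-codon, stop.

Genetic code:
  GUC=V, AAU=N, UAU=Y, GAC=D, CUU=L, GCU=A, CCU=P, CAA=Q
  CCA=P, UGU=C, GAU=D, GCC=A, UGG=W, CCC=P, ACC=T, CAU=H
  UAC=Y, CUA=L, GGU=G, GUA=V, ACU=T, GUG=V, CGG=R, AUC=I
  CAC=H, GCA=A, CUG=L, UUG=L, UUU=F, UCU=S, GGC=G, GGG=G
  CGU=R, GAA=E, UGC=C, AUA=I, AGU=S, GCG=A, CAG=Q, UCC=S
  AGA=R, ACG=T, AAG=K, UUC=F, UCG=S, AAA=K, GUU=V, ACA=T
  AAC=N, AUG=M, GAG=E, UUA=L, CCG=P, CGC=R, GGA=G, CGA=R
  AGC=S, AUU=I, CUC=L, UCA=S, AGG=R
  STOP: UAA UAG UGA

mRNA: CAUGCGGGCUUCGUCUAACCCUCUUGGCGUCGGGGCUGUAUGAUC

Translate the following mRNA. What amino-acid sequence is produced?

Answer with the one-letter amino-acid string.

start AUG at pos 1
pos 1: AUG -> M; peptide=M
pos 4: CGG -> R; peptide=MR
pos 7: GCU -> A; peptide=MRA
pos 10: UCG -> S; peptide=MRAS
pos 13: UCU -> S; peptide=MRASS
pos 16: AAC -> N; peptide=MRASSN
pos 19: CCU -> P; peptide=MRASSNP
pos 22: CUU -> L; peptide=MRASSNPL
pos 25: GGC -> G; peptide=MRASSNPLG
pos 28: GUC -> V; peptide=MRASSNPLGV
pos 31: GGG -> G; peptide=MRASSNPLGVG
pos 34: GCU -> A; peptide=MRASSNPLGVGA
pos 37: GUA -> V; peptide=MRASSNPLGVGAV
pos 40: UGA -> STOP

Answer: MRASSNPLGVGAV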